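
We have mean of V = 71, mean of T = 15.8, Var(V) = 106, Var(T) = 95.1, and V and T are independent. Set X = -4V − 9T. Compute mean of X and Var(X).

mean of X = (-4)·mean of V + (-9)·mean of T = (-4)·71 + (-9)·15.8 = -426.2.
Var(X) = a²·Var(V) + b²·Var(T) + 2ab·covariance of V and T with a = -4, b = -9.
Independence gives covariance of V and T = 0.
= (-4)²·106 + (-9)²·95.1 + 2·(-4)·(-9)·0
= 1696 + 7703.1 + 0 = 9399.1.

mean of X = -426.2, Var(X) = 9399.1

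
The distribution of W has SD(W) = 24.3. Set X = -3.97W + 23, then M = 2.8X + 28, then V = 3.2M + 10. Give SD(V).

SD(V) = 864.38016

SD(X) = |-3.97|·24.3 = 96.471.
SD(M) = |2.8|·96.471 = 270.1188.
SD(V) = |3.2|·270.1188 = 864.38016.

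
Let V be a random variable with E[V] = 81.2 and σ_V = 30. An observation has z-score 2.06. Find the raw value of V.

V = E[V] + z·σ_V = 81.2 + 2.06·30 = 143.

V = 143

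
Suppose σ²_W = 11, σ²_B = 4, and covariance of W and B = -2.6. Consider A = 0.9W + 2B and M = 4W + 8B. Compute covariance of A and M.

By bilinearity, covariance of A and M = ac·σ²_W + bd·σ²_B + (ad+bc)·covariance of W and B, with a=0.9, b=2, c=4, d=8.
ac·σ²_W = 0.9·4·11 = 39.6
bd·σ²_B = 2·8·4 = 64
(ad+bc)·covariance of W and B = (15.2)·(-2.6) = -39.52
covariance of A and M = 39.6 + 64 + (-39.52) = 64.08.

covariance of A and M = 64.08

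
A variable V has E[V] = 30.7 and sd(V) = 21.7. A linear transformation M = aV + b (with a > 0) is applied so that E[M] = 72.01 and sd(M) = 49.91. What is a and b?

a = 2.3, b = 1.4

sd(M) = a·sd(V) (a > 0), so a = 49.91/21.7 = 2.3.
E[M] = a·E[V] + b, so b = 72.01 − 2.3·30.7 = 1.4.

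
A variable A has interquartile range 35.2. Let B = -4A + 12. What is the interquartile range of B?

IQR(B) = 140.8

Under B = aA + b, IQR(B) = |a|·IQR(A) = |-4|·35.2 = 140.8 (shifts cancel; spread scales by |a|).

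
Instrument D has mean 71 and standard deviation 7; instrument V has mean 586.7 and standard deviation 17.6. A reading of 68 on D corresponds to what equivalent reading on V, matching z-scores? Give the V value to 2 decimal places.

z = (68 − 71)/7 ≈ -0.4286.
V = 586.7 + z·17.6 = 586.7 + (68 − 71)·17.6/7 ≈ 579.16.

V = 579.16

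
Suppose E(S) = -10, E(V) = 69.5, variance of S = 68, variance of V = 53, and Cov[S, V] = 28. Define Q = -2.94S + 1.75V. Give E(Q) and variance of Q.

E(Q) = 151.025, variance of Q = 461.9573

E(Q) = (-2.94)·E(S) + 1.75·E(V) = (-2.94)·(-10) + 1.75·69.5 = 151.025.
variance of Q = a²·variance of S + b²·variance of V + 2ab·Cov[S, V] with a = -2.94, b = 1.75.
= (-2.94)²·68 + 1.75²·53 + 2·(-2.94)·1.75·28
= 587.7648 + 162.3125 + (-288.12) = 461.9573.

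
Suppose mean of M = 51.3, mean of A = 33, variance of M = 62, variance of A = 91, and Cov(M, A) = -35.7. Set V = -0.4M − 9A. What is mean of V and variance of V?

mean of V = (-0.4)·mean of M + (-9)·mean of A = (-0.4)·51.3 + (-9)·33 = -317.52.
variance of V = a²·variance of M + b²·variance of A + 2ab·Cov(M, A) with a = -0.4, b = -9.
= (-0.4)²·62 + (-9)²·91 + 2·(-0.4)·(-9)·(-35.7)
= 9.92 + 7371 + (-257.04) = 7123.88.

mean of V = -317.52, variance of V = 7123.88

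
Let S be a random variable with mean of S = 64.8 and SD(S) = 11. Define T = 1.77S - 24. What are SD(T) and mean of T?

SD(T) = 19.47, mean of T = 90.696

T = 1.77S - 24 is linear with a = 1.77, b = -24.
SD(T) = |a|·SD(S) = |1.77|·11 = 19.47.
mean of T = a·mean of S + b = 1.77·64.8 + (-24) = 90.696.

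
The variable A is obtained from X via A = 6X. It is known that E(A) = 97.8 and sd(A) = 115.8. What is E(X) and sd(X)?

E(X) = 16.3, sd(X) = 19.3

From A = 6X: E(A) = a·E(X) + b, so E(X) = (E(A) − b)/a = (97.8 − 0)/6 = 16.3.
sd(A) = |a|·sd(X), so sd(X) = 115.8/|6| = 19.3.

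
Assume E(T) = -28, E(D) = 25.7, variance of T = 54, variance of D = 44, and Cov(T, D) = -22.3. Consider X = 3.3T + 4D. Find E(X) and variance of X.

E(X) = 3.3·E(T) + 4·E(D) = 3.3·(-28) + 4·25.7 = 10.4.
variance of X = a²·variance of T + b²·variance of D + 2ab·Cov(T, D) with a = 3.3, b = 4.
= 3.3²·54 + 4²·44 + 2·3.3·4·(-22.3)
= 588.06 + 704 + (-588.72) = 703.34.

E(X) = 10.4, variance of X = 703.34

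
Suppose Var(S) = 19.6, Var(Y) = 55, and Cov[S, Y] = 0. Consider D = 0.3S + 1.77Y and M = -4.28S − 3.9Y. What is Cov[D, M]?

Cov[D, M] = -404.8314

By bilinearity, Cov[D, M] = ac·Var(S) + bd·Var(Y) + (ad+bc)·Cov[S, Y], with a=0.3, b=1.77, c=-4.28, d=-3.9.
ac·Var(S) = 0.3·(-4.28)·19.6 = -25.1664
bd·Var(Y) = 1.77·(-3.9)·55 = -379.665
(ad+bc)·Cov[S, Y] = (-8.7456)·0 = 0
Cov[D, M] = -25.1664 + (-379.665) + 0 = -404.8314.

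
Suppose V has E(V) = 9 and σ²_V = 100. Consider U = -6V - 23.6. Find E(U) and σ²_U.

E(U) = -77.6, σ²_U = 3600

U = -6V - 23.6 is linear with a = -6, b = -23.6.
E(U) = a·E(V) + b = (-6)·9 + (-23.6) = -77.6.
σ²_U = a²·σ²_V = (-6)²·100 = 3600 (the additive constant -23.6 does not affect variance).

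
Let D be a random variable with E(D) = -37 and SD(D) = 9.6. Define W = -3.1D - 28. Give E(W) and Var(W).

W = -3.1D - 28 is linear with a = -3.1, b = -28.
E(W) = a·E(D) + b = (-3.1)·(-37) + (-28) = 86.7.
Var(D) = 9.6² = 92.16.
Var(W) = a²·Var(D) = (-3.1)²·92.16 = 885.6576 (the additive constant -28 does not affect variance).

E(W) = 86.7, Var(W) = 885.6576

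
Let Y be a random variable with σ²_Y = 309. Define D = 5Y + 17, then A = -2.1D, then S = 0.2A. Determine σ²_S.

σ²_D = 5²·309 = 7725.
σ²_A = (-2.1)²·7725 = 34067.25.
σ²_S = 0.2²·34067.25 = 1362.69.

σ²_S = 1362.69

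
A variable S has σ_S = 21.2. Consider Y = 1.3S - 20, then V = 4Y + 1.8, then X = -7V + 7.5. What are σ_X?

σ_Y = |1.3|·21.2 = 27.56.
σ_V = |4|·27.56 = 110.24.
σ_X = |-7|·110.24 = 771.68.

σ_X = 771.68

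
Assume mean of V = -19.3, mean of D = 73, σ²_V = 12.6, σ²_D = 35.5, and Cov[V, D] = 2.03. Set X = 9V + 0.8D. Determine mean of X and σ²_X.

mean of X = -115.3, σ²_X = 1072.552

mean of X = 9·mean of V + 0.8·mean of D = 9·(-19.3) + 0.8·73 = -115.3.
σ²_X = a²·σ²_V + b²·σ²_D + 2ab·Cov[V, D] with a = 9, b = 0.8.
= 9²·12.6 + 0.8²·35.5 + 2·9·0.8·2.03
= 1020.6 + 22.72 + 29.232 = 1072.552.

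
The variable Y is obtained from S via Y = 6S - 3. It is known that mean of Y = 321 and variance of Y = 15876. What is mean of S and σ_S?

From Y = 6S - 3: mean of Y = a·mean of S + b, so mean of S = (mean of Y − b)/a = (321 − (-3))/6 = 54.
σ_Y = √15876 = 126.
σ_Y = |a|·σ_S, so σ_S = 126/|6| = 21.

mean of S = 54, σ_S = 21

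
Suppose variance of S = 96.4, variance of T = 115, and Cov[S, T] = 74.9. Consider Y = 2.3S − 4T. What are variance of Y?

variance of Y = a²·variance of S + b²·variance of T + 2ab·Cov[S, T] with a = 2.3, b = -4.
= 2.3²·96.4 + (-4)²·115 + 2·2.3·(-4)·74.9
= 509.956 + 1840 + (-1378.16) = 971.796.

variance of Y = 971.796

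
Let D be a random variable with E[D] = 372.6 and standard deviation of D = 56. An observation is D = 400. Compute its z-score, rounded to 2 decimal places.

z = (D − E[D]) / standard deviation of D = (400 − 372.6) / 56 ≈ 0.49.

z = 0.49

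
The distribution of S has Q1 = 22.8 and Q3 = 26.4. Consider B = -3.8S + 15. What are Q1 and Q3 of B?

Q1(B) = -85.32, Q3(B) = -71.64

a = -3.8 < 0 reverses order: Q1(B) comes from Q3(S), Q3(B) from Q1(S).
Q1(B) = (-3.8)·26.4 + 15 = -85.32; Q3(B) = (-3.8)·22.8 + 15 = -71.64.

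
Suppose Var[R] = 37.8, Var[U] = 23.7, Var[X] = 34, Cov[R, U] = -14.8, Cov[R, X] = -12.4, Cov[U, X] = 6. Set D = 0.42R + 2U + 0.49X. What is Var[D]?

Var[D] = 91.42348

Var[D] = a²·Var[R] + b²·Var[U] + c²·Var[X] + 2ab·Cov[R, U] + 2ac·Cov[R, X] + 2bc·Cov[U, X], with a = 0.42, b = 2, c = 0.49.
= 6.66792 + 94.8 + 8.1634 + (-24.864) + (-5.10384) + 11.76
= 91.42348.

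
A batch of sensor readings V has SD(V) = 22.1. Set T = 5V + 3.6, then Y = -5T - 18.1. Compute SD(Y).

SD(T) = |5|·22.1 = 110.5.
SD(Y) = |-5|·110.5 = 552.5.

SD(Y) = 552.5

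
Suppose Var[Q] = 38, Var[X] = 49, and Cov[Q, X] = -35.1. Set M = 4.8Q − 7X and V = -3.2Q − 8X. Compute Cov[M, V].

By bilinearity, Cov[M, V] = ac·Var[Q] + bd·Var[X] + (ad+bc)·Cov[Q, X], with a=4.8, b=-7, c=-3.2, d=-8.
ac·Var[Q] = 4.8·(-3.2)·38 = -583.68
bd·Var[X] = (-7)·(-8)·49 = 2744
(ad+bc)·Cov[Q, X] = (-16)·(-35.1) = 561.6
Cov[M, V] = -583.68 + 2744 + 561.6 = 2721.92.

Cov[M, V] = 2721.92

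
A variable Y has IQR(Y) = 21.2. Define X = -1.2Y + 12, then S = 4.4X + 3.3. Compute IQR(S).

IQR(S) = 111.936

IQR(X) = |-1.2|·21.2 = 25.44.
IQR(S) = |4.4|·25.44 = 111.936.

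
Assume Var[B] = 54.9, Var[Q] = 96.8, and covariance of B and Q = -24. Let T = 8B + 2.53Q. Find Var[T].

Var[T] = 3161.68712

Var[T] = a²·Var[B] + b²·Var[Q] + 2ab·covariance of B and Q with a = 8, b = 2.53.
= 8²·54.9 + 2.53²·96.8 + 2·8·2.53·(-24)
= 3513.6 + 619.60712 + (-971.52) = 3161.68712.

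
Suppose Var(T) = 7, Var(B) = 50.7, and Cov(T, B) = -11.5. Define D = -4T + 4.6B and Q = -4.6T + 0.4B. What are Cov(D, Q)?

By bilinearity, Cov(D, Q) = ac·Var(T) + bd·Var(B) + (ad+bc)·Cov(T, B), with a=-4, b=4.6, c=-4.6, d=0.4.
ac·Var(T) = (-4)·(-4.6)·7 = 128.8
bd·Var(B) = 4.6·0.4·50.7 = 93.288
(ad+bc)·Cov(T, B) = (-22.76)·(-11.5) = 261.74
Cov(D, Q) = 128.8 + 93.288 + 261.74 = 483.828.

Cov(D, Q) = 483.828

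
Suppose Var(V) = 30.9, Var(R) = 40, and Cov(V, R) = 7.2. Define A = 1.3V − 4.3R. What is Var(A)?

Var(A) = a²·Var(V) + b²·Var(R) + 2ab·Cov(V, R) with a = 1.3, b = -4.3.
= 1.3²·30.9 + (-4.3)²·40 + 2·1.3·(-4.3)·7.2
= 52.221 + 739.6 + (-80.496) = 711.325.

Var(A) = 711.325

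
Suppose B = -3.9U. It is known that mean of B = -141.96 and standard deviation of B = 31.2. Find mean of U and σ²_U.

mean of U = 36.4, σ²_U = 64

From B = -3.9U: mean of B = a·mean of U + b, so mean of U = (mean of B − b)/a = (-141.96 − 0)/(-3.9) = 36.4.
σ²_B = 31.2² = 973.44.
σ²_B = a²·σ²_U, so σ²_U = 973.44/(-3.9)² = 64.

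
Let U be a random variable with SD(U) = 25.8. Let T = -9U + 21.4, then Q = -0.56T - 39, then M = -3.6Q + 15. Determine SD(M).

SD(M) = 468.1152

SD(T) = |-9|·25.8 = 232.2.
SD(Q) = |-0.56|·232.2 = 130.032.
SD(M) = |-3.6|·130.032 = 468.1152.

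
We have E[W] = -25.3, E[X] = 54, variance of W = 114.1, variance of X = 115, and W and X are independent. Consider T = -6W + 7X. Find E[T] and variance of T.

E[T] = (-6)·E[W] + 7·E[X] = (-6)·(-25.3) + 7·54 = 529.8.
variance of T = a²·variance of W + b²·variance of X + 2ab·Cov(W, X) with a = -6, b = 7.
Independence gives Cov(W, X) = 0.
= (-6)²·114.1 + 7²·115 + 2·(-6)·7·0
= 4107.6 + 5635 + 0 = 9742.6.

E[T] = 529.8, variance of T = 9742.6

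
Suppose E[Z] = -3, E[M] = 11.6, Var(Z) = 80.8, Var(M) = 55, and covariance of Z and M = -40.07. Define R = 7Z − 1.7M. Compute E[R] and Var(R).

E[R] = -40.72, Var(R) = 5071.816

E[R] = 7·E[Z] + (-1.7)·E[M] = 7·(-3) + (-1.7)·11.6 = -40.72.
Var(R) = a²·Var(Z) + b²·Var(M) + 2ab·covariance of Z and M with a = 7, b = -1.7.
= 7²·80.8 + (-1.7)²·55 + 2·7·(-1.7)·(-40.07)
= 3959.2 + 158.95 + 953.666 = 5071.816.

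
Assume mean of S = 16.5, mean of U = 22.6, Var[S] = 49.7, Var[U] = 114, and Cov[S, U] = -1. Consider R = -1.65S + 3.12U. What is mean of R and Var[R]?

mean of R = 43.287, Var[R] = 1255.32585

mean of R = (-1.65)·mean of S + 3.12·mean of U = (-1.65)·16.5 + 3.12·22.6 = 43.287.
Var[R] = a²·Var[S] + b²·Var[U] + 2ab·Cov[S, U] with a = -1.65, b = 3.12.
= (-1.65)²·49.7 + 3.12²·114 + 2·(-1.65)·3.12·(-1)
= 135.30825 + 1109.7216 + 10.296 = 1255.32585.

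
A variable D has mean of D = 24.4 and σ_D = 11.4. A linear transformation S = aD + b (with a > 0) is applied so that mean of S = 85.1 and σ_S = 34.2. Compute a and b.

a = 3, b = 11.9

σ_S = a·σ_D (a > 0), so a = 34.2/11.4 = 3.
mean of S = a·mean of D + b, so b = 85.1 − 3·24.4 = 11.9.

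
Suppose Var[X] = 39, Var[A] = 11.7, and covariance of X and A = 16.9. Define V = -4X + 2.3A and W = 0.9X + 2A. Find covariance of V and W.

covariance of V and W = -186.797

By bilinearity, covariance of V and W = ac·Var[X] + bd·Var[A] + (ad+bc)·covariance of X and A, with a=-4, b=2.3, c=0.9, d=2.
ac·Var[X] = (-4)·0.9·39 = -140.4
bd·Var[A] = 2.3·2·11.7 = 53.82
(ad+bc)·covariance of X and A = (-5.93)·16.9 = -100.217
covariance of V and W = -140.4 + 53.82 + (-100.217) = -186.797.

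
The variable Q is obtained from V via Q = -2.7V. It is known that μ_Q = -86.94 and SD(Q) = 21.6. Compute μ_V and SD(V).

μ_V = 32.2, SD(V) = 8

From Q = -2.7V: μ_Q = a·μ_V + b, so μ_V = (μ_Q − b)/a = (-86.94 − 0)/(-2.7) = 32.2.
SD(Q) = |a|·SD(V), so SD(V) = 21.6/|-2.7| = 8.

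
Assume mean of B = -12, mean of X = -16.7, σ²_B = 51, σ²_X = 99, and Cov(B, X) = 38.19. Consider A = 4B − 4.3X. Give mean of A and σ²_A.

mean of A = 4·mean of B + (-4.3)·mean of X = 4·(-12) + (-4.3)·(-16.7) = 23.81.
σ²_A = a²·σ²_B + b²·σ²_X + 2ab·Cov(B, X) with a = 4, b = -4.3.
= 4²·51 + (-4.3)²·99 + 2·4·(-4.3)·38.19
= 816 + 1830.51 + (-1313.736) = 1332.774.

mean of A = 23.81, σ²_A = 1332.774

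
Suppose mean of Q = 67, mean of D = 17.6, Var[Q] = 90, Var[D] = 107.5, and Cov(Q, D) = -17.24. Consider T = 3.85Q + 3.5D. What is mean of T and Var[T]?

mean of T = 3.85·mean of Q + 3.5·mean of D = 3.85·67 + 3.5·17.6 = 319.55.
Var[T] = a²·Var[Q] + b²·Var[D] + 2ab·Cov(Q, D) with a = 3.85, b = 3.5.
= 3.85²·90 + 3.5²·107.5 + 2·3.85·3.5·(-17.24)
= 1334.025 + 1316.875 + (-464.618) = 2186.282.

mean of T = 319.55, Var[T] = 2186.282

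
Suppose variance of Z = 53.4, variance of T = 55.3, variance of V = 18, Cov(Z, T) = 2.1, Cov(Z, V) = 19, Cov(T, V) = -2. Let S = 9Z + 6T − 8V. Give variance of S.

variance of S = a²·variance of Z + b²·variance of T + c²·variance of V + 2ab·Cov(Z, T) + 2ac·Cov(Z, V) + 2bc·Cov(T, V), with a = 9, b = 6, c = -8.
= 4325.4 + 1990.8 + 1152 + 226.8 + (-2736) + 192
= 5151.

variance of S = 5151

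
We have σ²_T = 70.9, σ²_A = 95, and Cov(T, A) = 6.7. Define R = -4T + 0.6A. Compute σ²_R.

σ²_R = a²·σ²_T + b²·σ²_A + 2ab·Cov(T, A) with a = -4, b = 0.6.
= (-4)²·70.9 + 0.6²·95 + 2·(-4)·0.6·6.7
= 1134.4 + 34.2 + (-32.16) = 1136.44.

σ²_R = 1136.44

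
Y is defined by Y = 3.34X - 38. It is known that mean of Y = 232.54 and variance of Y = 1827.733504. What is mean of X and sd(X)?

mean of X = 81, sd(X) = 12.8

From Y = 3.34X - 38: mean of Y = a·mean of X + b, so mean of X = (mean of Y − b)/a = (232.54 − (-38))/3.34 = 81.
sd(Y) = √1827.733504 = 42.752.
sd(Y) = |a|·sd(X), so sd(X) = 42.752/|3.34| = 12.8.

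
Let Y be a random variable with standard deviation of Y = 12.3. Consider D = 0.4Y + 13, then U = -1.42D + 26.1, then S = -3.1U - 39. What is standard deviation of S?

standard deviation of D = |0.4|·12.3 = 4.92.
standard deviation of U = |-1.42|·4.92 = 6.9864.
standard deviation of S = |-3.1|·6.9864 = 21.65784.

standard deviation of S = 21.65784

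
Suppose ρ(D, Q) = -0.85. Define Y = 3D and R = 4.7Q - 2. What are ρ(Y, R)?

ρ(Y, R) = -0.85

Linear rescalings preserve correlation up to sign; here the slopes 3 and 4.7 have the same sign, so ρ(Y, R) = ρ(D, Q) = -0.85.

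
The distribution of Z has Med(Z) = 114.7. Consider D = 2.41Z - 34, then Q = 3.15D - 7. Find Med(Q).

Med(Q) = 756.64505

Med(D) = 2.41·114.7 + (-34) = 242.427.
Med(Q) = 3.15·242.427 + (-7) = 756.64505.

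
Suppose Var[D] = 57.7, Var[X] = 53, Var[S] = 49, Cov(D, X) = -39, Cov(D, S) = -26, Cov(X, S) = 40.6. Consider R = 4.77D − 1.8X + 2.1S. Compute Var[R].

Var[R] = a²·Var[D] + b²·Var[X] + c²·Var[S] + 2ab·Cov(D, X) + 2ac·Cov(D, S) + 2bc·Cov(X, S), with a = 4.77, b = -1.8, c = 2.1.
= 1312.84233 + 171.72 + 216.09 + 669.708 + (-520.884) + (-306.936)
= 1542.54033.

Var[R] = 1542.54033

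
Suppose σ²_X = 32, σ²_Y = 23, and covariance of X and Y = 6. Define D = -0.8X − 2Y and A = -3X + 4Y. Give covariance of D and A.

covariance of D and A = -90.4

By bilinearity, covariance of D and A = ac·σ²_X + bd·σ²_Y + (ad+bc)·covariance of X and Y, with a=-0.8, b=-2, c=-3, d=4.
ac·σ²_X = (-0.8)·(-3)·32 = 76.8
bd·σ²_Y = (-2)·4·23 = -184
(ad+bc)·covariance of X and Y = (2.8)·6 = 16.8
covariance of D and A = 76.8 + (-184) + 16.8 = -90.4.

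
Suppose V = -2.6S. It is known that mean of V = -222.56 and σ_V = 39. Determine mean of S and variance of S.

mean of S = 85.6, variance of S = 225

From V = -2.6S: mean of V = a·mean of S + b, so mean of S = (mean of V − b)/a = (-222.56 − 0)/(-2.6) = 85.6.
variance of V = 39² = 1521.
variance of V = a²·variance of S, so variance of S = 1521/(-2.6)² = 225.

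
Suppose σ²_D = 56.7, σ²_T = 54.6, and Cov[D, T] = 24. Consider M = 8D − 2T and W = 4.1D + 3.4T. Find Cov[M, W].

By bilinearity, Cov[M, W] = ac·σ²_D + bd·σ²_T + (ad+bc)·Cov[D, T], with a=8, b=-2, c=4.1, d=3.4.
ac·σ²_D = 8·4.1·56.7 = 1859.76
bd·σ²_T = (-2)·3.4·54.6 = -371.28
(ad+bc)·Cov[D, T] = (19)·24 = 456
Cov[M, W] = 1859.76 + (-371.28) + 456 = 1944.48.

Cov[M, W] = 1944.48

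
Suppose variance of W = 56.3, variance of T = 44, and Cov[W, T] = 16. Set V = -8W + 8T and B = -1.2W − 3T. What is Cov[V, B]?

Cov[V, B] = -285.12

By bilinearity, Cov[V, B] = ac·variance of W + bd·variance of T + (ad+bc)·Cov[W, T], with a=-8, b=8, c=-1.2, d=-3.
ac·variance of W = (-8)·(-1.2)·56.3 = 540.48
bd·variance of T = 8·(-3)·44 = -1056
(ad+bc)·Cov[W, T] = (14.4)·16 = 230.4
Cov[V, B] = 540.48 + (-1056) + 230.4 = -285.12.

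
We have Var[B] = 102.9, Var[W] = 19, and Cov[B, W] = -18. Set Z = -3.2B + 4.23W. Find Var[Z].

Var[Z] = 1880.9571

Var[Z] = a²·Var[B] + b²·Var[W] + 2ab·Cov[B, W] with a = -3.2, b = 4.23.
= (-3.2)²·102.9 + 4.23²·19 + 2·(-3.2)·4.23·(-18)
= 1053.696 + 339.9651 + 487.296 = 1880.9571.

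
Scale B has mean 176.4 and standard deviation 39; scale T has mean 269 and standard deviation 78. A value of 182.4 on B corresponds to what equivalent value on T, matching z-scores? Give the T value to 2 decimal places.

T = 281.00

z = (182.4 − 176.4)/39 ≈ 0.1538.
T = 269 + z·78 = 269 + (182.4 − 176.4)·78/39 = 281.00.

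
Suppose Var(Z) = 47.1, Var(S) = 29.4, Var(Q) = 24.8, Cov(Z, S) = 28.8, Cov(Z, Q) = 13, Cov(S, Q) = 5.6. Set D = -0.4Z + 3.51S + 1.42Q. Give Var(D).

Var(D) = 379.9383

Var(D) = a²·Var(Z) + b²·Var(S) + c²·Var(Q) + 2ab·Cov(Z, S) + 2ac·Cov(Z, Q) + 2bc·Cov(S, Q), with a = -0.4, b = 3.51, c = 1.42.
= 7.536 + 362.21094 + 50.00672 + (-80.8704) + (-14.768) + 55.82304
= 379.9383.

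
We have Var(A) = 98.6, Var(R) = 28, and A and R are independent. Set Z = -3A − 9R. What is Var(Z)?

Var(Z) = a²·Var(A) + b²·Var(R) + 2ab·Cov[A, R] with a = -3, b = -9.
Independence gives Cov[A, R] = 0.
= (-3)²·98.6 + (-9)²·28 + 2·(-3)·(-9)·0
= 887.4 + 2268 + 0 = 3155.4.

Var(Z) = 3155.4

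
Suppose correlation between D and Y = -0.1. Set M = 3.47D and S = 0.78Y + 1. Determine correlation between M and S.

Linear rescalings preserve correlation up to sign; here the slopes 3.47 and 0.78 have the same sign, so correlation between M and S = correlation between D and Y = -0.1.

correlation between M and S = -0.1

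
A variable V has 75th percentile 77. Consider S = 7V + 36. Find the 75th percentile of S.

Since a = 7 > 0 the transformation is increasing, so the 75th percentile of S = a·(P_{75} of V) + b = 7·77 + 36 = 575.

75th percentile of S = 575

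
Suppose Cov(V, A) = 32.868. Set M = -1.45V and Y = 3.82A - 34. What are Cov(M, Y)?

Cov(M, Y) = a·c·Cov(V, A) = (-1.45)·3.82·32.868 = -182.055852. Additive constants drop out.

Cov(M, Y) = -182.055852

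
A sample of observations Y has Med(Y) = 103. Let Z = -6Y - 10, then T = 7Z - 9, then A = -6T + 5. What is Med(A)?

Med(Z) = (-6)·103 + (-10) = -628.
Med(T) = 7·(-628) + (-9) = -4405.
Med(A) = (-6)·(-4405) + 5 = 26435.

Med(A) = 26435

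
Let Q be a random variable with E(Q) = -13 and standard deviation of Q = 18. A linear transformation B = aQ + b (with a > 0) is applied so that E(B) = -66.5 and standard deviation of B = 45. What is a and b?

standard deviation of B = a·standard deviation of Q (a > 0), so a = 45/18 = 2.5.
E(B) = a·E(Q) + b, so b = -66.5 − 2.5·(-13) = -34.

a = 2.5, b = -34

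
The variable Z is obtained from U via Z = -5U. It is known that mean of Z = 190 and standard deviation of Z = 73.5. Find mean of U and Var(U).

mean of U = -38, Var(U) = 216.09

From Z = -5U: mean of Z = a·mean of U + b, so mean of U = (mean of Z − b)/a = (190 − 0)/(-5) = -38.
Var(Z) = 73.5² = 5402.25.
Var(Z) = a²·Var(U), so Var(U) = 5402.25/(-5)² = 216.09.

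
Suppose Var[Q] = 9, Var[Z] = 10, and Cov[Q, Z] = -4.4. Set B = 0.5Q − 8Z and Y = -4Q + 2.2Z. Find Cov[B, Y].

By bilinearity, Cov[B, Y] = ac·Var[Q] + bd·Var[Z] + (ad+bc)·Cov[Q, Z], with a=0.5, b=-8, c=-4, d=2.2.
ac·Var[Q] = 0.5·(-4)·9 = -18
bd·Var[Z] = (-8)·2.2·10 = -176
(ad+bc)·Cov[Q, Z] = (33.1)·(-4.4) = -145.64
Cov[B, Y] = -18 + (-176) + (-145.64) = -339.64.

Cov[B, Y] = -339.64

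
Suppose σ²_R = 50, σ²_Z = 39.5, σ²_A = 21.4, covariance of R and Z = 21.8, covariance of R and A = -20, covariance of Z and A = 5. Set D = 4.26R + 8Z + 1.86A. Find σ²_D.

σ²_D = 4827.15944

σ²_D = a²·σ²_R + b²·σ²_Z + c²·σ²_A + 2ab·covariance of R and Z + 2ac·covariance of R and A + 2bc·covariance of Z and A, with a = 4.26, b = 8, c = 1.86.
= 907.38 + 2528 + 74.03544 + 1485.888 + (-316.944) + 148.8
= 4827.15944.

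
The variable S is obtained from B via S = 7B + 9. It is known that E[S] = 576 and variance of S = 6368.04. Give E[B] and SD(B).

E[B] = 81, SD(B) = 11.4

From S = 7B + 9: E[S] = a·E[B] + b, so E[B] = (E[S] − b)/a = (576 − 9)/7 = 81.
SD(S) = √6368.04 = 79.8.
SD(S) = |a|·SD(B), so SD(B) = 79.8/|7| = 11.4.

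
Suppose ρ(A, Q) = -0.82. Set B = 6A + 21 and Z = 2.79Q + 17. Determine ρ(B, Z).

Linear rescalings preserve correlation up to sign; here the slopes 6 and 2.79 have the same sign, so ρ(B, Z) = ρ(A, Q) = -0.82.

ρ(B, Z) = -0.82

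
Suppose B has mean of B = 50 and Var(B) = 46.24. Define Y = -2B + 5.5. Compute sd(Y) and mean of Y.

Y = -2B + 5.5 is linear with a = -2, b = 5.5.
sd(B) = √46.24 = 6.8.
sd(Y) = |a|·sd(B) = |-2|·6.8 = 13.6.
mean of Y = a·mean of B + b = (-2)·50 + 5.5 = -94.5.

sd(Y) = 13.6, mean of Y = -94.5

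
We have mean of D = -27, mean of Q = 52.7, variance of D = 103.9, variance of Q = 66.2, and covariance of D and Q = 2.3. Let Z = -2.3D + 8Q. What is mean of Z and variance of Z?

mean of Z = (-2.3)·mean of D + 8·mean of Q = (-2.3)·(-27) + 8·52.7 = 483.7.
variance of Z = a²·variance of D + b²·variance of Q + 2ab·covariance of D and Q with a = -2.3, b = 8.
= (-2.3)²·103.9 + 8²·66.2 + 2·(-2.3)·8·2.3
= 549.631 + 4236.8 + (-84.64) = 4701.791.

mean of Z = 483.7, variance of Z = 4701.791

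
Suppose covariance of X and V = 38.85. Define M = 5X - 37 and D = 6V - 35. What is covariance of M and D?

covariance of M and D = 1165.5

covariance of M and D = a·c·covariance of X and V = 5·6·38.85 = 1165.5. Additive constants drop out.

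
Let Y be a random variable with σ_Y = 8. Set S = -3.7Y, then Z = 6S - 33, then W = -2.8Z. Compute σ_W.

σ_W = 497.28

σ_S = |-3.7|·8 = 29.6.
σ_Z = |6|·29.6 = 177.6.
σ_W = |-2.8|·177.6 = 497.28.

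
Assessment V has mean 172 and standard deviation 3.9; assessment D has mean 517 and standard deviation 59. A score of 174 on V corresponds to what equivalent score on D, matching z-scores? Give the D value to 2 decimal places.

z = (174 − 172)/3.9 ≈ 0.5128.
D = 517 + z·59 = 517 + (174 − 172)·59/3.9 ≈ 547.26.

D = 547.26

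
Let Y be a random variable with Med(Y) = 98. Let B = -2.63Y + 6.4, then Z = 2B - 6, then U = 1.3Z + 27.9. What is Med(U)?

Med(U) = -633.384

Med(B) = (-2.63)·98 + 6.4 = -251.34.
Med(Z) = 2·(-251.34) + (-6) = -508.68.
Med(U) = 1.3·(-508.68) + 27.9 = -633.384.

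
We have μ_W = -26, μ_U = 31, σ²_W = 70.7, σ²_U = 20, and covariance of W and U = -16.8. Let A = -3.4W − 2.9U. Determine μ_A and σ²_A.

μ_A = -1.5, σ²_A = 654.196

μ_A = (-3.4)·μ_W + (-2.9)·μ_U = (-3.4)·(-26) + (-2.9)·31 = -1.5.
σ²_A = a²·σ²_W + b²·σ²_U + 2ab·covariance of W and U with a = -3.4, b = -2.9.
= (-3.4)²·70.7 + (-2.9)²·20 + 2·(-3.4)·(-2.9)·(-16.8)
= 817.292 + 168.2 + (-331.296) = 654.196.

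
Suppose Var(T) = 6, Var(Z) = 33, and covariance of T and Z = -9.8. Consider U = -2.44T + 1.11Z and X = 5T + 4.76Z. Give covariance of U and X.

By bilinearity, covariance of U and X = ac·Var(T) + bd·Var(Z) + (ad+bc)·covariance of T and Z, with a=-2.44, b=1.11, c=5, d=4.76.
ac·Var(T) = (-2.44)·5·6 = -73.2
bd·Var(Z) = 1.11·4.76·33 = 174.3588
(ad+bc)·covariance of T and Z = (-6.0644)·(-9.8) = 59.43112
covariance of U and X = -73.2 + 174.3588 + 59.43112 = 160.58992.

covariance of U and X = 160.58992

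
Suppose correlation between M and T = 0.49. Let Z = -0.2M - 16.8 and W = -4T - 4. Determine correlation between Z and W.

correlation between Z and W = 0.49

Linear rescalings preserve correlation up to sign; here the slopes -0.2 and -4 have the same sign, so correlation between Z and W = correlation between M and T = 0.49.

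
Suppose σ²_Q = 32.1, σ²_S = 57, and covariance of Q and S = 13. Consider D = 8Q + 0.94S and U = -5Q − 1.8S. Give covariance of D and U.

By bilinearity, covariance of D and U = ac·σ²_Q + bd·σ²_S + (ad+bc)·covariance of Q and S, with a=8, b=0.94, c=-5, d=-1.8.
ac·σ²_Q = 8·(-5)·32.1 = -1284
bd·σ²_S = 0.94·(-1.8)·57 = -96.444
(ad+bc)·covariance of Q and S = (-19.1)·13 = -248.3
covariance of D and U = -1284 + (-96.444) + (-248.3) = -1628.744.

covariance of D and U = -1628.744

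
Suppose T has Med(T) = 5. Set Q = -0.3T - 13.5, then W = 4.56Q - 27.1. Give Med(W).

Med(Q) = (-0.3)·5 + (-13.5) = -15.
Med(W) = 4.56·(-15) + (-27.1) = -95.5.

Med(W) = -95.5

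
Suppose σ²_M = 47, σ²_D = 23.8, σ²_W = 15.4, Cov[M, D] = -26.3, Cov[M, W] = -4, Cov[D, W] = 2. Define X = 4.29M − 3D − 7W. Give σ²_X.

σ²_X = a²·σ²_M + b²·σ²_D + c²·σ²_W + 2ab·Cov[M, D] + 2ac·Cov[M, W] + 2bc·Cov[D, W], with a = 4.29, b = -3, c = -7.
= 864.9927 + 214.2 + 754.6 + 676.962 + 240.24 + 84
= 2834.9947.

σ²_X = 2834.9947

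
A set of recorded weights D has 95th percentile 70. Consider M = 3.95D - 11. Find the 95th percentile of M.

Since a = 3.95 > 0 the transformation is increasing, so the 95th percentile of M = a·(P_{95} of D) + b = 3.95·70 + (-11) = 265.5.

95th percentile of M = 265.5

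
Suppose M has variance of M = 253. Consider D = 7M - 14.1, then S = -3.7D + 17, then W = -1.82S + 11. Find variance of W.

variance of W = 562163.734132

variance of D = 7²·253 = 12397.
variance of S = (-3.7)²·12397 = 169714.93.
variance of W = (-1.82)²·169714.93 = 562163.734132.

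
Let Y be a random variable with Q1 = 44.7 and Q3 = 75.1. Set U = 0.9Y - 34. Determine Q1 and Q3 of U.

a = 0.9 > 0: Q1(U) = a·Q1(Y)+b = 6.23, Q3(U) = a·Q3(Y)+b = 33.59.

Q1(U) = 6.23, Q3(U) = 33.59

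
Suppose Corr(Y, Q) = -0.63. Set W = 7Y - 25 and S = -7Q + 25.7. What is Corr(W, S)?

Linear rescalings preserve |correlation|; the slopes 7 and -7 have opposite signs, so the correlation flips sign: Corr(W, S) = −Corr(Y, Q) = 0.63.

Corr(W, S) = 0.63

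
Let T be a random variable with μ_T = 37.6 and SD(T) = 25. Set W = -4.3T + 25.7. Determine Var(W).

W = -4.3T + 25.7 is linear with a = -4.3, b = 25.7.
Var(T) = 25² = 625.
Var(W) = a²·Var(T) = (-4.3)²·625 = 11556.25 (the additive constant 25.7 does not affect variance).

Var(W) = 11556.25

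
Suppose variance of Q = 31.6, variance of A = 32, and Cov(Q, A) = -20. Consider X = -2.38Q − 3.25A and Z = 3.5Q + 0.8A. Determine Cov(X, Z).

By bilinearity, Cov(X, Z) = ac·variance of Q + bd·variance of A + (ad+bc)·Cov(Q, A), with a=-2.38, b=-3.25, c=3.5, d=0.8.
ac·variance of Q = (-2.38)·3.5·31.6 = -263.228
bd·variance of A = (-3.25)·0.8·32 = -83.2
(ad+bc)·Cov(Q, A) = (-13.279)·(-20) = 265.58
Cov(X, Z) = -263.228 + (-83.2) + 265.58 = -80.848.

Cov(X, Z) = -80.848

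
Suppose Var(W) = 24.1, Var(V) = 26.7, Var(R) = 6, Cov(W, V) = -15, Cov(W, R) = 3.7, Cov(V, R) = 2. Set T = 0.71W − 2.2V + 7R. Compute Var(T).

Var(T) = a²·Var(W) + b²·Var(V) + c²·Var(R) + 2ab·Cov(W, V) + 2ac·Cov(W, R) + 2bc·Cov(V, R), with a = 0.71, b = -2.2, c = 7.
= 12.14881 + 129.228 + 294 + 46.86 + 36.778 + (-61.6)
= 457.41481.

Var(T) = 457.41481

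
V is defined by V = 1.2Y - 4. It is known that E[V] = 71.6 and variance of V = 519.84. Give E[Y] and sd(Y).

From V = 1.2Y - 4: E[V] = a·E[Y] + b, so E[Y] = (E[V] − b)/a = (71.6 − (-4))/1.2 = 63.
sd(V) = √519.84 = 22.8.
sd(V) = |a|·sd(Y), so sd(Y) = 22.8/|1.2| = 19.

E[Y] = 63, sd(Y) = 19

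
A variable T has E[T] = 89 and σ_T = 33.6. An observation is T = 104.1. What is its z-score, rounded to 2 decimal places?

z = (T − E[T]) / σ_T = (104.1 − 89) / 33.6 ≈ 0.45.

z = 0.45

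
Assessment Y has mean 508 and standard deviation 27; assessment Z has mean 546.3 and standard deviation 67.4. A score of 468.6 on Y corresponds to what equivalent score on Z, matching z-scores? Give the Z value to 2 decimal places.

z = (468.6 − 508)/27 ≈ -1.4593.
Z = 546.3 + z·67.4 = 546.3 + (468.6 − 508)·67.4/27 ≈ 447.95.

Z = 447.95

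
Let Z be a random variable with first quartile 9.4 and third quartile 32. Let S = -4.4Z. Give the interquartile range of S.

IQR of Z = Q3 − Q1 = 32 − 9.4 = 22.6.
Under S = aZ + b, IQR(S) = |a|·IQR(Z) = |-4.4|·22.6 = 99.44 (shifts cancel; spread scales by |a|).

IQR(S) = 99.44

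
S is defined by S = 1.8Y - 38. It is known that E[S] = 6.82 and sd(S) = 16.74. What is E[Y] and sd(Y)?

From S = 1.8Y - 38: E[S] = a·E[Y] + b, so E[Y] = (E[S] − b)/a = (6.82 − (-38))/1.8 = 24.9.
sd(S) = |a|·sd(Y), so sd(Y) = 16.74/|1.8| = 9.3.

E[Y] = 24.9, sd(Y) = 9.3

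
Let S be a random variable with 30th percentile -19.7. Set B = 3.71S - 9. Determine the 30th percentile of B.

Since a = 3.71 > 0 the transformation is increasing, so the 30th percentile of B = a·(P_{30} of S) + b = 3.71·(-19.7) + (-9) = -82.087.

30th percentile of B = -82.087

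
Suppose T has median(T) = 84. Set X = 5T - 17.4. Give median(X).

A linear map preserves order up to sign, so median(X) = a·median(T) + b = 5·84 + (-17.4) = 402.6.

median(X) = 402.6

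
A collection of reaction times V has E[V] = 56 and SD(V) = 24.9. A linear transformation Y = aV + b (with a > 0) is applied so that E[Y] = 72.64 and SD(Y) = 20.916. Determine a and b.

a = 0.84, b = 25.6

SD(Y) = a·SD(V) (a > 0), so a = 20.916/24.9 = 0.84.
E[Y] = a·E[V] + b, so b = 72.64 − 0.84·56 = 25.6.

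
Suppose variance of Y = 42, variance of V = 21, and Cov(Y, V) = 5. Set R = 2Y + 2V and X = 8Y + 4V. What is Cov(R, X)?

By bilinearity, Cov(R, X) = ac·variance of Y + bd·variance of V + (ad+bc)·Cov(Y, V), with a=2, b=2, c=8, d=4.
ac·variance of Y = 2·8·42 = 672
bd·variance of V = 2·4·21 = 168
(ad+bc)·Cov(Y, V) = (24)·5 = 120
Cov(R, X) = 672 + 168 + 120 = 960.

Cov(R, X) = 960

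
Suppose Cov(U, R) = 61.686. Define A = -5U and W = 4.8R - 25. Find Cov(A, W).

Cov(A, W) = -1480.464

Cov(A, W) = a·c·Cov(U, R) = (-5)·4.8·61.686 = -1480.464. Additive constants drop out.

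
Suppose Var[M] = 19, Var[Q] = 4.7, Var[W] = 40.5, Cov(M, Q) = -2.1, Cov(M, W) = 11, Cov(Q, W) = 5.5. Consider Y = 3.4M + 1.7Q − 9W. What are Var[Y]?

Var[Y] = 2647.947

Var[Y] = a²·Var[M] + b²·Var[Q] + c²·Var[W] + 2ab·Cov(M, Q) + 2ac·Cov(M, W) + 2bc·Cov(Q, W), with a = 3.4, b = 1.7, c = -9.
= 219.64 + 13.583 + 3280.5 + (-24.276) + (-673.2) + (-168.3)
= 2647.947.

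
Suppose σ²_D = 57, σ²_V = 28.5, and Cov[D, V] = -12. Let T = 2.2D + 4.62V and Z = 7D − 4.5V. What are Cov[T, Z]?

Cov[T, Z] = 16.005

By bilinearity, Cov[T, Z] = ac·σ²_D + bd·σ²_V + (ad+bc)·Cov[D, V], with a=2.2, b=4.62, c=7, d=-4.5.
ac·σ²_D = 2.2·7·57 = 877.8
bd·σ²_V = 4.62·(-4.5)·28.5 = -592.515
(ad+bc)·Cov[D, V] = (22.44)·(-12) = -269.28
Cov[T, Z] = 877.8 + (-592.515) + (-269.28) = 16.005.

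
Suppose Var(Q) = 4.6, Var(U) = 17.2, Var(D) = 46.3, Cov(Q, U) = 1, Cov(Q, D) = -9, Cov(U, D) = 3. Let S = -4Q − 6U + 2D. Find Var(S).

Var(S) = 998

Var(S) = a²·Var(Q) + b²·Var(U) + c²·Var(D) + 2ab·Cov(Q, U) + 2ac·Cov(Q, D) + 2bc·Cov(U, D), with a = -4, b = -6, c = 2.
= 73.6 + 619.2 + 185.2 + 48 + 144 + (-72)
= 998.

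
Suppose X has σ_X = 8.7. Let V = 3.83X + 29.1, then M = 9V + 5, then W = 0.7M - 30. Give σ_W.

σ_W = 209.9223

σ_V = |3.83|·8.7 = 33.321.
σ_M = |9|·33.321 = 299.889.
σ_W = |0.7|·299.889 = 209.9223.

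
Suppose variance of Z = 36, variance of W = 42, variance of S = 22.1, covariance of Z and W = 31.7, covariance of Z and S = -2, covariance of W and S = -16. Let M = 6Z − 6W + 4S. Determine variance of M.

variance of M = a²·variance of Z + b²·variance of W + c²·variance of S + 2ab·covariance of Z and W + 2ac·covariance of Z and S + 2bc·covariance of W and S, with a = 6, b = -6, c = 4.
= 1296 + 1512 + 353.6 + (-2282.4) + (-96) + 768
= 1551.2.

variance of M = 1551.2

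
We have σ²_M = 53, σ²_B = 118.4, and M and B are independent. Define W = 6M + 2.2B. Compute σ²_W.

σ²_W = a²·σ²_M + b²·σ²_B + 2ab·Cov[M, B] with a = 6, b = 2.2.
Independence gives Cov[M, B] = 0.
= 6²·53 + 2.2²·118.4 + 2·6·2.2·0
= 1908 + 573.056 + 0 = 2481.056.

σ²_W = 2481.056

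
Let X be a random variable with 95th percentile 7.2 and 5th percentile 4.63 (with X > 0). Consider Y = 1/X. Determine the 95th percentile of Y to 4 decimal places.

1/X is decreasing on X > 0, so percentile order reverses: P_{95}(Y) uses P_{5}(X) = 4.63.
P_{95}(Y) = 1/4.63 ≈ 0.216.

95th percentile of Y = 0.216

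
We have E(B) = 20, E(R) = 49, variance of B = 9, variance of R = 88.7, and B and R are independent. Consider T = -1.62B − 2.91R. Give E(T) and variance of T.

E(T) = -174.99, variance of T = 774.74007

E(T) = (-1.62)·E(B) + (-2.91)·E(R) = (-1.62)·20 + (-2.91)·49 = -174.99.
variance of T = a²·variance of B + b²·variance of R + 2ab·covariance of B and R with a = -1.62, b = -2.91.
Independence gives covariance of B and R = 0.
= (-1.62)²·9 + (-2.91)²·88.7 + 2·(-1.62)·(-2.91)·0
= 23.6196 + 751.12047 + 0 = 774.74007.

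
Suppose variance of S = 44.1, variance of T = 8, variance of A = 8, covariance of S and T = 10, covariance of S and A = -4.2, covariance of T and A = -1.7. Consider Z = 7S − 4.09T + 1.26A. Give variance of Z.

variance of Z = 1678.25916

variance of Z = a²·variance of S + b²·variance of T + c²·variance of A + 2ab·covariance of S and T + 2ac·covariance of S and A + 2bc·covariance of T and A, with a = 7, b = -4.09, c = 1.26.
= 2160.9 + 133.8248 + 12.7008 + (-572.6) + (-74.088) + 17.52156
= 1678.25916.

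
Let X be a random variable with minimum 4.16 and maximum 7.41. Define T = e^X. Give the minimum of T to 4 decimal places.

min(T) = 64.0715

e^X is increasing on this domain, so min(T) comes from min(X) = 4.16: min(T) = exp(4.16) ≈ 64.0715.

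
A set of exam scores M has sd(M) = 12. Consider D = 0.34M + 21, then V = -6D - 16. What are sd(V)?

sd(D) = |0.34|·12 = 4.08.
sd(V) = |-6|·4.08 = 24.48.

sd(V) = 24.48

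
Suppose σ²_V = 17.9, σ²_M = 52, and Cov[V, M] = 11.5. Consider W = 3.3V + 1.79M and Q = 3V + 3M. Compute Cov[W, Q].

By bilinearity, Cov[W, Q] = ac·σ²_V + bd·σ²_M + (ad+bc)·Cov[V, M], with a=3.3, b=1.79, c=3, d=3.
ac·σ²_V = 3.3·3·17.9 = 177.21
bd·σ²_M = 1.79·3·52 = 279.24
(ad+bc)·Cov[V, M] = (15.27)·11.5 = 175.605
Cov[W, Q] = 177.21 + 279.24 + 175.605 = 632.055.

Cov[W, Q] = 632.055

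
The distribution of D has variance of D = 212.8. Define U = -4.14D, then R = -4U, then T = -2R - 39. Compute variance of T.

variance of T = 233427.64032

variance of U = (-4.14)²·212.8 = 3647.30688.
variance of R = (-4)²·3647.30688 = 58356.91008.
variance of T = (-2)²·58356.91008 = 233427.64032.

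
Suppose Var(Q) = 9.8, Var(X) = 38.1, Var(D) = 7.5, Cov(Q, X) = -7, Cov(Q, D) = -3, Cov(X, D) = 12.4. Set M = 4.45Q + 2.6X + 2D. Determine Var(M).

Var(M) = a²·Var(Q) + b²·Var(X) + c²·Var(D) + 2ab·Cov(Q, X) + 2ac·Cov(Q, D) + 2bc·Cov(X, D), with a = 4.45, b = 2.6, c = 2.
= 194.0645 + 257.556 + 30 + (-161.98) + (-53.4) + 128.96
= 395.2005.

Var(M) = 395.2005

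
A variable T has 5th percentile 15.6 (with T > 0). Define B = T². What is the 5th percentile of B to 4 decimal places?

5th percentile of B = 243.36

T² is increasing, so P_{5}(B) = g(P_{5}(T)) = 243.36.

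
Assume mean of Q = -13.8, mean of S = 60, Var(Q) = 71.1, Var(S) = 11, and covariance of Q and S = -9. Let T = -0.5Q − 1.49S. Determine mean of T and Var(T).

mean of T = (-0.5)·mean of Q + (-1.49)·mean of S = (-0.5)·(-13.8) + (-1.49)·60 = -82.5.
Var(T) = a²·Var(Q) + b²·Var(S) + 2ab·covariance of Q and S with a = -0.5, b = -1.49.
= (-0.5)²·71.1 + (-1.49)²·11 + 2·(-0.5)·(-1.49)·(-9)
= 17.775 + 24.4211 + (-13.41) = 28.7861.

mean of T = -82.5, Var(T) = 28.7861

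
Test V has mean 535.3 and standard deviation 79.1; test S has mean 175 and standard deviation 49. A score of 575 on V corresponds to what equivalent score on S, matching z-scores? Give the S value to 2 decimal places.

z = (575 − 535.3)/79.1 ≈ 0.5019.
S = 175 + z·49 = 175 + (575 − 535.3)·49/79.1 ≈ 199.59.

S = 199.59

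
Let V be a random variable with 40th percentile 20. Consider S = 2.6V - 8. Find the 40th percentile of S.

40th percentile of S = 44

Since a = 2.6 > 0 the transformation is increasing, so the 40th percentile of S = a·(P_{40} of V) + b = 2.6·20 + (-8) = 44.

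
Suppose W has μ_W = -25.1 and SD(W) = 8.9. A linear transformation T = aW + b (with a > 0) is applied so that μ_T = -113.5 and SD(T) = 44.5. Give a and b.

SD(T) = a·SD(W) (a > 0), so a = 44.5/8.9 = 5.
μ_T = a·μ_W + b, so b = -113.5 − 5·(-25.1) = 12.

a = 5, b = 12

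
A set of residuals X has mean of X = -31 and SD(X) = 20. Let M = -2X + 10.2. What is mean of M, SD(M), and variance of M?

mean of M = 72.2, SD(M) = 40, variance of M = 1600

M = -2X + 10.2 is linear with a = -2, b = 10.2.
mean of M = a·mean of X + b = (-2)·(-31) + 10.2 = 72.2.
SD(M) = |a|·SD(X) = |-2|·20 = 40.
variance of X = 20² = 400.
variance of M = a²·variance of X = (-2)²·400 = 1600 (the additive constant 10.2 does not affect variance).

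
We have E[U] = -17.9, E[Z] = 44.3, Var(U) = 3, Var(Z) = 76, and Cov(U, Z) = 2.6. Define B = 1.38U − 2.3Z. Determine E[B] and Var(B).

E[B] = 1.38·E[U] + (-2.3)·E[Z] = 1.38·(-17.9) + (-2.3)·44.3 = -126.592.
Var(B) = a²·Var(U) + b²·Var(Z) + 2ab·Cov(U, Z) with a = 1.38, b = -2.3.
= 1.38²·3 + (-2.3)²·76 + 2·1.38·(-2.3)·2.6
= 5.7132 + 402.04 + (-16.5048) = 391.2484.

E[B] = -126.592, Var(B) = 391.2484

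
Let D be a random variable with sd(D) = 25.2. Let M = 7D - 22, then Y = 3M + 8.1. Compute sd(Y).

sd(M) = |7|·25.2 = 176.4.
sd(Y) = |3|·176.4 = 529.2.

sd(Y) = 529.2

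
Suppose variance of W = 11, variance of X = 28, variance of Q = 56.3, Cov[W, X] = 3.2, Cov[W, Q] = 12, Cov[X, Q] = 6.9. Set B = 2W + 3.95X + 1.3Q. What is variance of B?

variance of B = a²·variance of W + b²·variance of X + c²·variance of Q + 2ab·Cov[W, X] + 2ac·Cov[W, Q] + 2bc·Cov[X, Q], with a = 2, b = 3.95, c = 1.3.
= 44 + 436.87 + 95.147 + 50.56 + 62.4 + 70.863
= 759.84.

variance of B = 759.84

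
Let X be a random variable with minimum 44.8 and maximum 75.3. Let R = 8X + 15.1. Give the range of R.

Range(R) = 244

Range of X = 75.3 − 44.8 = 30.5.
Range(R) = |a|·Range(X) = |8|·30.5 = 244.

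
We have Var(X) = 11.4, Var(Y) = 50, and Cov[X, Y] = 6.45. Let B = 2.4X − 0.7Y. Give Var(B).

Var(B) = a²·Var(X) + b²·Var(Y) + 2ab·Cov[X, Y] with a = 2.4, b = -0.7.
= 2.4²·11.4 + (-0.7)²·50 + 2·2.4·(-0.7)·6.45
= 65.664 + 24.5 + (-21.672) = 68.492.

Var(B) = 68.492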